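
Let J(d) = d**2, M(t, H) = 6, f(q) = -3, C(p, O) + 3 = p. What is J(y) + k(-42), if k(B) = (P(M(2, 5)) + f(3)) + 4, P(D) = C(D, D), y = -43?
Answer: 1853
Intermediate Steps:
C(p, O) = -3 + p
P(D) = -3 + D
k(B) = 4 (k(B) = ((-3 + 6) - 3) + 4 = (3 - 3) + 4 = 0 + 4 = 4)
J(y) + k(-42) = (-43)**2 + 4 = 1849 + 4 = 1853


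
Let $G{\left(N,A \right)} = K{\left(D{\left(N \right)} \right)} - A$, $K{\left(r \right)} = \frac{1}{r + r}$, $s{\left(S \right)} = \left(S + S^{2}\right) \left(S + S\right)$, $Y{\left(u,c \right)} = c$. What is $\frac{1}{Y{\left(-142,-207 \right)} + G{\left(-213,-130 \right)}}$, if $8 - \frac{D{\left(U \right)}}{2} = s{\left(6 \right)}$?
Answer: $- \frac{1984}{152769} \approx -0.012987$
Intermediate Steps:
$s{\left(S \right)} = 2 S \left(S + S^{2}\right)$ ($s{\left(S \right)} = \left(S + S^{2}\right) 2 S = 2 S \left(S + S^{2}\right)$)
$D{\left(U \right)} = -992$ ($D{\left(U \right)} = 16 - 2 \cdot 2 \cdot 6^{2} \left(1 + 6\right) = 16 - 2 \cdot 2 \cdot 36 \cdot 7 = 16 - 1008 = -992$)
$K{\left(r \right)} = \frac{1}{2 r}$
$G{\left(N,A \right)} = - \frac{1}{1984} - A$ ($G{\left(N,A \right)} = \frac{1}{2 \left(-992\right)} - A = \frac{1}{2} \left(- \frac{1}{992}\right) - A = - \frac{1}{1984} - A$)
$\frac{1}{Y{\left(-142,-207 \right)} + G{\left(-213,-130 \right)}} = \frac{1}{-207 - - \frac{257919}{1984}} = \frac{1}{-207 + \left(- \frac{1}{1984} + 130\right)} = \frac{1}{-207 + \frac{257919}{1984}} = \frac{1}{- \frac{152769}{1984}} = - \frac{1984}{152769}$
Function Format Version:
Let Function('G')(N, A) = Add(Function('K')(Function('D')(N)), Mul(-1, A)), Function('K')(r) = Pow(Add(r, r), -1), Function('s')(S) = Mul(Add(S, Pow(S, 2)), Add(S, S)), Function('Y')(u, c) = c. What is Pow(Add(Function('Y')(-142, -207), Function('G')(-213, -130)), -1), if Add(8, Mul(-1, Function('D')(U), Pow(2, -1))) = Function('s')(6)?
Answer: Rational(-1984, 152769) ≈ -0.012987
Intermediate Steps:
Function('s')(S) = Mul(2, S, Add(S, Pow(S, 2))) (Function('s')(S) = Mul(Add(S, Pow(S, 2)), Mul(2, S)) = Mul(2, S, Add(S, Pow(S, 2))))
Function('D')(U) = -992 (Function('D')(U) = Add(16, Mul(-2, Mul(2, Pow(6, 2), Add(1, 6)))) = Add(16, Mul(-2, Mul(2, 36, 7))) = Add(16, Mul(-2, 504)) = Add(16, -1008) = -992)
Function('K')(r) = Mul(Rational(1, 2), Pow(r, -1)) (Function('K')(r) = Pow(Mul(2, r), -1) = Mul(Rational(1, 2), Pow(r, -1)))
Function('G')(N, A) = Add(Rational(-1, 1984), Mul(-1, A)) (Function('G')(N, A) = Add(Mul(Rational(1, 2), Pow(-992, -1)), Mul(-1, A)) = Add(Mul(Rational(1, 2), Rational(-1, 992)), Mul(-1, A)) = Add(Rational(-1, 1984), Mul(-1, A)))
Pow(Add(Function('Y')(-142, -207), Function('G')(-213, -130)), -1) = Pow(Add(-207, Add(Rational(-1, 1984), Mul(-1, -130))), -1) = Pow(Add(-207, Add(Rational(-1, 1984), 130)), -1) = Pow(Add(-207, Rational(257919, 1984)), -1) = Pow(Rational(-152769, 1984), -1) = Rational(-1984, 152769)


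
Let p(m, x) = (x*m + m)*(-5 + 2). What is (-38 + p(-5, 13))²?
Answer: 29584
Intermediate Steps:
p(m, x) = -3*m - 3*m*x (p(m, x) = (m*x + m)*(-3) = (m + m*x)*(-3) = -3*m - 3*m*x)
(-38 + p(-5, 13))² = (-38 - 3*(-5)*(1 + 13))² = (-38 - 3*(-5)*14)² = (-38 + 210)² = 172² = 29584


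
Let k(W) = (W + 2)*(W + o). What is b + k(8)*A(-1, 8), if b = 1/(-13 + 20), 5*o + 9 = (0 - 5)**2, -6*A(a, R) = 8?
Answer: -3133/21 ≈ -149.19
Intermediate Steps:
A(a, R) = -4/3 (A(a, R) = -1/6*8 = -4/3)
o = 16/5 (o = -9/5 + (0 - 5)**2/5 = -9/5 + (1/5)*(-5)**2 = -9/5 + (1/5)*25 = -9/5 + 5 = 16/5 ≈ 3.2000)
b = 1/7 ≈ 0.14286
k(W) = (2 + W)*(16/5 + W) (k(W) = (W + 2)*(W + 16/5) = (2 + W)*(16/5 + W))
b + k(8)*A(-1, 8) = 1/7 + (32/5 + 8**2 + (26/5)*8)*(-4/3) = 1/7 + (32/5 + 64 + 208/5)*(-4/3) = 1/7 + 112*(-4/3) = 1/7 - 448/3 = -3133/21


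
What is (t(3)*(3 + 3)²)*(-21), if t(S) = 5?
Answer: -3780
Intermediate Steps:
(t(3)*(3 + 3)²)*(-21) = (5*(3 + 3)²)*(-21) = (5*6²)*(-21) = (5*36)*(-21) = 180*(-21) = -3780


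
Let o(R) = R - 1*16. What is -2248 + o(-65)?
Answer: -2329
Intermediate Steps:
o(R) = -16 + R (o(R) = R - 16 = -16 + R)
-2248 + o(-65) = -2248 + (-16 - 65) = -2248 - 81 = -2329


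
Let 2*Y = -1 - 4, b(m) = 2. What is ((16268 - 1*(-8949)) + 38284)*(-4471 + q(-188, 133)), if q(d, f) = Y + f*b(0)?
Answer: -534360915/2 ≈ -2.6718e+8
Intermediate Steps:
Y = -5/2 (Y = (-1 - 4)/2 = (½)*(-5) = -5/2 ≈ -2.5000)
q(d, f) = -5/2 + 2*f (q(d, f) = -5/2 + f*2 = -5/2 + 2*f)
((16268 - 1*(-8949)) + 38284)*(-4471 + q(-188, 133)) = ((16268 - 1*(-8949)) + 38284)*(-4471 + (-5/2 + 2*133)) = ((16268 + 8949) + 38284)*(-4471 + (-5/2 + 266)) = (25217 + 38284)*(-4471 + 527/2) = 63501*(-8415/2) = -534360915/2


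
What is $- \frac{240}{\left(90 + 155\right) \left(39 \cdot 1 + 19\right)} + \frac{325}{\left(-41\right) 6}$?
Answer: $- \frac{467729}{349566} \approx -1.338$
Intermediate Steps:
$- \frac{240}{\left(90 + 155\right) \left(39 \cdot 1 + 19\right)} + \frac{325}{\left(-41\right) 6} = - \frac{240}{245 \left(39 + 19\right)} + \frac{325}{-246} = - \frac{240}{245 \cdot 58} + 325 \left(- \frac{1}{246}\right) = - \frac{240}{14210} - \frac{325}{246} = \left(-240\right) \frac{1}{14210} - \frac{325}{246} = - \frac{24}{1421} - \frac{325}{246} = - \frac{467729}{349566}$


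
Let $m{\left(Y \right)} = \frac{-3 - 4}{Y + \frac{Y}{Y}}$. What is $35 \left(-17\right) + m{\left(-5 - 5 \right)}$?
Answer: $- \frac{5348}{9} \approx -594.22$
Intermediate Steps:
$m{\left(Y \right)} = - \frac{7}{1 + Y}$ ($m{\left(Y \right)} = - \frac{7}{Y + 1} = - \frac{7}{1 + Y}$)
$35 \left(-17\right) + m{\left(-5 - 5 \right)} = 35 \left(-17\right) - \frac{7}{1 - 10} = -595 - \frac{7}{1 - 10} = -595 - \frac{7}{-9} = -595 - - \frac{7}{9} = -595 + \frac{7}{9} = - \frac{5348}{9}$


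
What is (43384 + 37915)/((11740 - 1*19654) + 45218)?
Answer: 81299/37304 ≈ 2.1794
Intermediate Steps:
(43384 + 37915)/((11740 - 1*19654) + 45218) = 81299/((11740 - 19654) + 45218) = 81299/(-7914 + 45218) = 81299/37304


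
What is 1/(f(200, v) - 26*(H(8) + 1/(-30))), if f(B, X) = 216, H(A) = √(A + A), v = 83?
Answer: 15/1693 ≈ 0.0088600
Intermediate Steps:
H(A) = √2*√A (H(A) = √(2*A) = √2*√A)
1/(f(200, v) - 26*(H(8) + 1/(-30))) = 1/(216 - 26*(√2*√8 + 1/(-30))) = 1/(216 - 26*(√2*(2*√2) - 1/30)) = 1/(216 - 26*(4 - 1/30)) = 1/(216 - 26*119/30) = 1/(216 - 1*1547/15) = 1/(216 - 1547/15) = 1/(1693/15) = 15/1693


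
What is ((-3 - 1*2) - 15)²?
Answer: 400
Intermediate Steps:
((-3 - 1*2) - 15)² = ((-3 - 2) - 15)² = (-5 - 15)² = (-20)² = 400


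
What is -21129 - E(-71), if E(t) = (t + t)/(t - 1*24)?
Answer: -2007397/95 ≈ -21131.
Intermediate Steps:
E(t) = 2*t/(-24 + t) (E(t) = (2*t)/(t - 24) = (2*t)/(-24 + t) = 2*t/(-24 + t))
-21129 - E(-71) = -21129 - 2*(-71)/(-24 - 71) = -21129 - 2*(-71)/(-95) = -21129 - 2*(-71)*(-1)/95 = -21129 - 1*142/95 = -21129 - 142/95 = -2007397/95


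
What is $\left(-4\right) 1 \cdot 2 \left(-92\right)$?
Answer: $736$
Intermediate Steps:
$\left(-4\right) 1 \cdot 2 \left(-92\right) = \left(-4\right) 2 \left(-92\right) = \left(-8\right) \left(-92\right) = 736$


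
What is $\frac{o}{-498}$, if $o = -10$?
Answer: $\frac{5}{249} \approx 0.02008$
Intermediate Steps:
$\frac{o}{-498} = \frac{1}{-498} \left(-10\right) = \left(- \frac{1}{498}\right) \left(-10\right) = \frac{5}{249}$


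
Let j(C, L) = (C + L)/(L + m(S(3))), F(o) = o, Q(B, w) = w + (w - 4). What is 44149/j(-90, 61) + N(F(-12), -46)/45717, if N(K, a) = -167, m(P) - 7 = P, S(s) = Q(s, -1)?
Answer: -125138314489/1325793 ≈ -94388.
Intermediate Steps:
Q(B, w) = -4 + 2*w (Q(B, w) = w + (-4 + w) = -4 + 2*w)
S(s) = -6 (S(s) = -4 + 2*(-1) = -4 - 2 = -6)
m(P) = 7 + P
j(C, L) = (C + L)/(1 + L) (j(C, L) = (C + L)/(L + (7 - 6)) = (C + L)/(L + 1) = (C + L)/(1 + L))
44149/j(-90, 61) + N(F(-12), -46)/45717 = 44149/(((-90 + 61)/(1 + 61))) - 167/45717 = 44149/((-29/62)) - 167*1/45717 = 44149/(((1/62)*(-29))) - 167/45717 = 44149/(-29/62) - 167/45717 = 44149*(-62/29) - 167/45717 = -2737238/29 - 167/45717 = -125138314489/1325793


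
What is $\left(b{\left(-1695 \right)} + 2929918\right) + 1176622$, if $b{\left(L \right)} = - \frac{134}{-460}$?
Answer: $\frac{944504267}{230} \approx 4.1065 \cdot 10^{6}$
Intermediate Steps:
$b{\left(L \right)} = \frac{67}{230}$ ($b{\left(L \right)} = \left(-134\right) \left(- \frac{1}{460}\right) = \frac{67}{230}$)
$\left(b{\left(-1695 \right)} + 2929918\right) + 1176622 = \left(\frac{67}{230} + 2929918\right) + 1176622 = \frac{673881207}{230} + 1176622 = \frac{944504267}{230}$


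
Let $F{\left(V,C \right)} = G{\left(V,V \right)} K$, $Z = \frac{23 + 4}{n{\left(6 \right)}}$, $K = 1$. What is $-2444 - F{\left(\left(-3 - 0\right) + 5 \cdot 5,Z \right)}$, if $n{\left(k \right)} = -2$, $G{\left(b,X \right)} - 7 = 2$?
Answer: $-2453$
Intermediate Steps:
$G{\left(b,X \right)} = 9$ ($G{\left(b,X \right)} = 7 + 2 = 9$)
$Z = - \frac{27}{2}$ ($Z = \frac{23 + 4}{-2} = 27 \left(- \frac{1}{2}\right) = - \frac{27}{2} \approx -13.5$)
$F{\left(V,C \right)} = 9$ ($F{\left(V,C \right)} = 9 \cdot 1 = 9$)
$-2444 - F{\left(\left(-3 - 0\right) + 5 \cdot 5,Z \right)} = -2444 - 9 = -2453$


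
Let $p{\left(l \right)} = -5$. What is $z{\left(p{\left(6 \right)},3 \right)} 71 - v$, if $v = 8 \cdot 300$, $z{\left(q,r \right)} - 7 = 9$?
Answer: $-1264$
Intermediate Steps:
$z{\left(q,r \right)} = 16$ ($z{\left(q,r \right)} = 7 + 9 = 16$)
$v = 2400$
$z{\left(p{\left(6 \right)},3 \right)} 71 - v = 16 \cdot 71 - 2400 = 1136 - 2400 = -1264$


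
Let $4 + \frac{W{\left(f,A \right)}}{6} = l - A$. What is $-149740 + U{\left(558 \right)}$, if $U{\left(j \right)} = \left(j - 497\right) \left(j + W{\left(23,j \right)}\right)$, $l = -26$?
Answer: $-330910$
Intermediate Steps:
$W{\left(f,A \right)} = -180 - 6 A$ ($W{\left(f,A \right)} = -24 + 6 \left(-26 - A\right) = -24 - \left(156 + 6 A\right) = -180 - 6 A$)
$U{\left(j \right)} = \left(-497 + j\right) \left(-180 - 5 j\right)$ ($U{\left(j \right)} = \left(j - 497\right) \left(j - \left(180 + 6 j\right)\right) = \left(-497 + j\right) \left(-180 - 5 j\right)$)
$-149740 + U{\left(558 \right)} = -149740 + \left(89460 - 5 \cdot 558^{2} + 2305 \cdot 558\right) = -149740 + \left(89460 - 1556820 + 1286190\right) = -149740 - 181170 = -330910$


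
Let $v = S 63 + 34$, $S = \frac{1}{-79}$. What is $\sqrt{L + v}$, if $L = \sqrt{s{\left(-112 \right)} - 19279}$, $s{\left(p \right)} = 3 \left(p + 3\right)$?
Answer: $\frac{\sqrt{207217 + 6241 i \sqrt{19606}}}{79} \approx 9.4103 + 7.4398 i$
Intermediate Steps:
$s{\left(p \right)} = 9 + 3 p$ ($s{\left(p \right)} = 3 \left(3 + p\right) = 9 + 3 p$)
$S = - \frac{1}{79} \approx -0.012658$
$v = \frac{2623}{79}$ ($v = \left(- \frac{1}{79}\right) 63 + 34 = - \frac{63}{79} + 34 = \frac{2623}{79} \approx 33.203$)
$L = i \sqrt{19606}$ ($L = \sqrt{\left(9 + 3 \left(-112\right)\right) - 19279} = \sqrt{\left(9 - 336\right) - 19279} = \sqrt{-327 - 19279} = \sqrt{-19606} = i \sqrt{19606} \approx 140.02 i$)
$\sqrt{L + v} = \sqrt{i \sqrt{19606} + \frac{2623}{79}} = \sqrt{\frac{2623}{79} + i \sqrt{19606}}$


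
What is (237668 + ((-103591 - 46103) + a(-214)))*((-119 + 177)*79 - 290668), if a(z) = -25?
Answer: -25160977614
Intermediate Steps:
(237668 + ((-103591 - 46103) + a(-214)))*((-119 + 177)*79 - 290668) = (237668 + ((-103591 - 46103) - 25))*((-119 + 177)*79 - 290668) = (237668 + (-149694 - 25))*(58*79 - 290668) = (237668 - 149719)*(4582 - 290668) = 87949*(-286086) = -25160977614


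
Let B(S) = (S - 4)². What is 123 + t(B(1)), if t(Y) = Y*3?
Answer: 150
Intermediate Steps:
B(S) = (-4 + S)²
t(Y) = 3*Y
123 + t(B(1)) = 123 + 3*(-4 + 1)² = 123 + 3*(-3)² = 123 + 3*9 = 123 + 27 = 150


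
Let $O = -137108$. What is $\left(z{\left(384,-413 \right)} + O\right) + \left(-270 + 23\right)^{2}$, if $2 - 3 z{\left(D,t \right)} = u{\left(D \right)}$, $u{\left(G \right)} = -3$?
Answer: $- \frac{228292}{3} \approx -76097.0$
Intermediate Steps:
$z{\left(D,t \right)} = \frac{5}{3}$ ($z{\left(D,t \right)} = \frac{2}{3} - -1 = \frac{2}{3} + 1 = \frac{5}{3}$)
$\left(z{\left(384,-413 \right)} + O\right) + \left(-270 + 23\right)^{2} = \left(\frac{5}{3} - 137108\right) + \left(-270 + 23\right)^{2} = - \frac{411319}{3} + \left(-247\right)^{2} = - \frac{411319}{3} + 61009 = - \frac{228292}{3}$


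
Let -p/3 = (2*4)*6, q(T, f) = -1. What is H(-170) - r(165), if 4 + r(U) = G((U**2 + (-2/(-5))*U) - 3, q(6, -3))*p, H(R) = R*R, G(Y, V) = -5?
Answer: 28184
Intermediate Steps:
p = -144 (p = -3*2*4*6 = -24*6 = -3*48 = -144)
H(R) = R**2
r(U) = 716 (r(U) = -4 - 5*(-144) = -4 + 720 = 716)
H(-170) - r(165) = (-170)**2 - 1*716 = 28900 - 716 = 28184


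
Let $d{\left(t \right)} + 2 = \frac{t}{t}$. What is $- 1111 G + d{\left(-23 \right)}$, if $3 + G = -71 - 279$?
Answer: $392182$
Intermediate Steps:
$d{\left(t \right)} = -1$ ($d{\left(t \right)} = -2 + \frac{t}{t} = -2 + 1 = -1$)
$G = -353$ ($G = -3 - 350 = -353$)
$- 1111 G + d{\left(-23 \right)} = \left(-1111\right) \left(-353\right) - 1 = 392183 - 1 = 392182$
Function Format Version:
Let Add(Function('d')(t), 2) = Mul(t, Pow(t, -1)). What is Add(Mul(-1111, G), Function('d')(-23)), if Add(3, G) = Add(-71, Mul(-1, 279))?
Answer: 392182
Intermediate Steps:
Function('d')(t) = -1 (Function('d')(t) = Add(-2, Mul(t, Pow(t, -1))) = Add(-2, 1) = -1)
G = -353 (G = Add(-3, Add(-71, Mul(-1, 279))) = Add(-3, Add(-71, -279)) = Add(-3, -350) = -353)
Add(Mul(-1111, G), Function('d')(-23)) = Add(Mul(-1111, -353), -1) = Add(392183, -1) = 392182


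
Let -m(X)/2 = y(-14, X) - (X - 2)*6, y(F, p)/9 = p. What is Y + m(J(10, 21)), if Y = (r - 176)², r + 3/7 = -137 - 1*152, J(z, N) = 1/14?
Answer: 10613367/49 ≈ 2.1660e+5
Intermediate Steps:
y(F, p) = 9*p
J(z, N) = 1/14
r = -2026/7 (r = -3/7 + (-137 - 1*152) = -3/7 + (-137 - 152) = -3/7 - 289 = -2026/7 ≈ -289.43)
m(X) = -24 - 6*X (m(X) = -2*(9*X - (X - 2)*6) = -2*(9*X - (-2 + X)*6) = -2*(9*X - (-12 + 6*X)) = -2*(9*X + (12 - 6*X)) = -2*(12 + 3*X) = -24 - 6*X)
Y = 10614564/49 (Y = (-2026/7 - 176)² = (-3258/7)² = 10614564/49 ≈ 2.1662e+5)
Y + m(J(10, 21)) = 10614564/49 + (-24 - 6*1/14) = 10614564/49 + (-24 - 3/7) = 10614564/49 - 171/7 = 10613367/49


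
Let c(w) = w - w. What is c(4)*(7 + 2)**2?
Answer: 0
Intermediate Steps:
c(w) = 0
c(4)*(7 + 2)**2 = 0*(7 + 2)**2 = 0*9**2 = 0*81 = 0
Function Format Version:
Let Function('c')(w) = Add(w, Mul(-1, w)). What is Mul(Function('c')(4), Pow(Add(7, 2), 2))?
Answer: 0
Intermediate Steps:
Function('c')(w) = 0
Mul(Function('c')(4), Pow(Add(7, 2), 2)) = Mul(0, Pow(Add(7, 2), 2)) = Mul(0, Pow(9, 2)) = Mul(0, 81) = 0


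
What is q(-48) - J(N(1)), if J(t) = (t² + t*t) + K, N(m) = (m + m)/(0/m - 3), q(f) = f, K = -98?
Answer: 442/9 ≈ 49.111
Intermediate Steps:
N(m) = -2*m/3 (N(m) = (2*m)/(0 - 3) = (2*m)/(-3) = (2*m)*(-⅓) = -2*m/3)
J(t) = -98 + 2*t² (J(t) = (t² + t*t) - 98 = (t² + t²) - 98 = 2*t² - 98 = -98 + 2*t²)
q(-48) - J(N(1)) = -48 - (-98 + 2*(-⅔*1)²) = -48 - (-98 + 2*(-⅔)²) = -48 - (-98 + 2*(4/9)) = -48 - (-98 + 8/9) = -48 - 1*(-874/9) = -48 + 874/9 = 442/9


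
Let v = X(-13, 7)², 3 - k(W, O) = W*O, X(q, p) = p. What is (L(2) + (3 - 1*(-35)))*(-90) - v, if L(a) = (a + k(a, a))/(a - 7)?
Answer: -3451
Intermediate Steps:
k(W, O) = 3 - O*W (k(W, O) = 3 - W*O = 3 - O*W)
L(a) = (3 + a - a²)/(-7 + a) (L(a) = (a + (3 - a*a))/(a - 7) = (a + (3 - a²))/(-7 + a) = (3 + a - a²)/(-7 + a))
v = 49 (v = 7² = 49)
(L(2) + (3 - 1*(-35)))*(-90) - v = ((3 + 2 - 1*2²)/(-7 + 2) + (3 - 1*(-35)))*(-90) - 1*49 = ((3 + 2 - 1*4)/(-5) + (3 + 35))*(-90) - 49 = (-(3 + 2 - 4)/5 + 38)*(-90) - 49 = (-⅕*1 + 38)*(-90) - 49 = (-⅕ + 38)*(-90) - 49 = (189/5)*(-90) - 49 = -3402 - 49 = -3451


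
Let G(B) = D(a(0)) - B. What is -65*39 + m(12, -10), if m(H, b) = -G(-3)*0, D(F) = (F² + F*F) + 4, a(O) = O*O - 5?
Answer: -2535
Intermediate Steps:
a(O) = -5 + O² (a(O) = O² - 5 = -5 + O²)
D(F) = 4 + 2*F² (D(F) = (F² + F²) + 4 = 2*F² + 4 = 4 + 2*F²)
G(B) = 54 - B (G(B) = (4 + 2*(-5 + 0²)²) - B = (4 + 2*(-5 + 0)²) - B = (4 + 2*(-5)²) - B = (4 + 2*25) - B = (4 + 50) - B = 54 - B)
m(H, b) = 0 (m(H, b) = -(54 - 1*(-3))*0 = -(54 + 3)*0 = -1*57*0 = -57*0 = 0)
-65*39 + m(12, -10) = -65*39 + 0 = -2535 + 0 = -2535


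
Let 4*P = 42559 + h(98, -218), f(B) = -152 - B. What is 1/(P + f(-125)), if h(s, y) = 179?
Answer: 2/21315 ≈ 9.3831e-5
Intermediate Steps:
P = 21369/2 (P = (42559 + 179)/4 = (1/4)*42738 = 21369/2 ≈ 10685.)
1/(P + f(-125)) = 1/(21369/2 + (-152 - 1*(-125))) = 1/(21369/2 + (-152 + 125)) = 1/(21369/2 - 27) = 1/(21315/2) = 2/21315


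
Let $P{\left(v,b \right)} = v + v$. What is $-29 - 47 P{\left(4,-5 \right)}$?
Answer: $-405$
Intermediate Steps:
$P{\left(v,b \right)} = 2 v$
$-29 - 47 P{\left(4,-5 \right)} = -29 - 47 \cdot 2 \cdot 4 = -29 - 376 = -405$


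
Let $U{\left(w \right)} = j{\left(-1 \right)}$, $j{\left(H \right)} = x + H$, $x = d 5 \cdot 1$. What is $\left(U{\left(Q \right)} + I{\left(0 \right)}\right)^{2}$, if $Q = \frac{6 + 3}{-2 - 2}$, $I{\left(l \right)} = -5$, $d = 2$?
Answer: $16$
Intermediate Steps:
$Q = - \frac{9}{4}$ ($Q = \frac{9}{-4} = 9 \left(- \frac{1}{4}\right) = - \frac{9}{4} \approx -2.25$)
$x = 10$ ($x = 2 \cdot 5 \cdot 1 = 2 \cdot 5 = 10$)
$j{\left(H \right)} = 10 + H$
$U{\left(w \right)} = 9$ ($U{\left(w \right)} = 10 - 1 = 9$)
$\left(U{\left(Q \right)} + I{\left(0 \right)}\right)^{2} = \left(9 - 5\right)^{2} = 4^{2} = 16$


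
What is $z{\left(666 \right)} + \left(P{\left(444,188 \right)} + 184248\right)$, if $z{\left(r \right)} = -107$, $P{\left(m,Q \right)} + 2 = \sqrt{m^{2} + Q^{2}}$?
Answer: $184139 + 4 \sqrt{14530} \approx 1.8462 \cdot 10^{5}$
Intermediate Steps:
$P{\left(m,Q \right)} = -2 + \sqrt{Q^{2} + m^{2}}$ ($P{\left(m,Q \right)} = -2 + \sqrt{m^{2} + Q^{2}} = -2 + \sqrt{Q^{2} + m^{2}}$)
$z{\left(666 \right)} + \left(P{\left(444,188 \right)} + 184248\right) = -107 + \left(\left(-2 + \sqrt{188^{2} + 444^{2}}\right) + 184248\right) = -107 + \left(\left(-2 + \sqrt{35344 + 197136}\right) + 184248\right) = -107 + \left(\left(-2 + \sqrt{232480}\right) + 184248\right) = -107 + \left(\left(-2 + 4 \sqrt{14530}\right) + 184248\right) = -107 + \left(184246 + 4 \sqrt{14530}\right) = 184139 + 4 \sqrt{14530}$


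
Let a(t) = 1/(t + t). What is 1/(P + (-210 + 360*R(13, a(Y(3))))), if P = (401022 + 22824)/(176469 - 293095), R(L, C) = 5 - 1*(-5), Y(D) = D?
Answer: 58313/197469147 ≈ 0.00029530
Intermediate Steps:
a(t) = 1/(2*t)
R(L, C) = 10 (R(L, C) = 5 + 5 = 10)
P = -211923/58313 (P = 423846/(-116626) = 423846*(-1/116626) = -211923/58313 ≈ -3.6342)
1/(P + (-210 + 360*R(13, a(Y(3))))) = 1/(-211923/58313 + (-210 + 360*10)) = 1/(-211923/58313 + (-210 + 3600)) = 1/(-211923/58313 + 3390) = 1/(197469147/58313) = 58313/197469147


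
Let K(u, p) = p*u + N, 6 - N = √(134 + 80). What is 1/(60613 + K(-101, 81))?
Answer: 26219/1374871815 + √214/2749743630 ≈ 1.9075e-5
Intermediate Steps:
N = 6 - √214 (N = 6 - √(134 + 80) = 6 - √214 ≈ -8.6287)
K(u, p) = 6 - √214 + p*u (K(u, p) = p*u + (6 - √214) = 6 - √214 + p*u)
1/(60613 + K(-101, 81)) = 1/(60613 + (6 - √214 + 81*(-101))) = 1/(60613 + (6 - √214 - 8181)) = 1/(60613 + (-8175 - √214)) = 1/(52438 - √214)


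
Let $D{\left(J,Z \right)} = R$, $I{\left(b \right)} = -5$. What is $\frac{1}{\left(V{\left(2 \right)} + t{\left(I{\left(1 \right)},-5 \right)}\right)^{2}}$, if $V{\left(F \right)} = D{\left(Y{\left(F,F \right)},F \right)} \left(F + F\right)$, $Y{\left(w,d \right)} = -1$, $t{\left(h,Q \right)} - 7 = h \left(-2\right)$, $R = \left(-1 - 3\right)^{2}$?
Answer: $\frac{1}{6561} \approx 0.00015242$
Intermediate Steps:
$R = 16$ ($R = \left(-4\right)^{2} = 16$)
$t{\left(h,Q \right)} = 7 - 2 h$ ($t{\left(h,Q \right)} = 7 + h \left(-2\right) = 7 - 2 h$)
$D{\left(J,Z \right)} = 16$
$V{\left(F \right)} = 32 F$ ($V{\left(F \right)} = 16 \left(F + F\right) = 16 \cdot 2 F = 32 F$)
$\frac{1}{\left(V{\left(2 \right)} + t{\left(I{\left(1 \right)},-5 \right)}\right)^{2}} = \frac{1}{\left(32 \cdot 2 + \left(7 - -10\right)\right)^{2}} = \frac{1}{\left(64 + \left(7 + 10\right)\right)^{2}} = \frac{1}{\left(64 + 17\right)^{2}} = \frac{1}{81^{2}} = \frac{1}{6561}$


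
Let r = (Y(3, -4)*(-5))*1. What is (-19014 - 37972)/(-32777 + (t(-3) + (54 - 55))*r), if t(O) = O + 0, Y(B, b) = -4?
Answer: 56986/32857 ≈ 1.7344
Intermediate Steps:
t(O) = O
r = 20 (r = -4*(-5)*1 = 20*1 = 20)
(-19014 - 37972)/(-32777 + (t(-3) + (54 - 55))*r) = (-19014 - 37972)/(-32777 + (-3 + (54 - 55))*20) = -56986/(-32777 + (-3 - 1)*20) = -56986/(-32777 - 4*20) = -56986/(-32777 - 80) = -56986/(-32857) = -56986*(-1/32857) = 56986/32857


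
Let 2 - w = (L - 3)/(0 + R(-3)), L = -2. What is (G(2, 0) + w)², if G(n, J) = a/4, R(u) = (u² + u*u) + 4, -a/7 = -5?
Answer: 233289/1936 ≈ 120.50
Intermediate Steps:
a = 35 (a = -7*(-5) = 35)
R(u) = 4 + 2*u² (R(u) = (u² + u²) + 4 = 2*u² + 4 = 4 + 2*u²)
w = 49/22 (w = 2 - (-2 - 3)/(0 + (4 + 2*(-3)²)) = 2 - (-5)/(0 + (4 + 2*9)) = 2 - (-5)/(0 + (4 + 18)) = 2 - (-5)/(0 + 22) = 2 - (-5)/22 = 2 - 1*(-5/22) = 2 + 5/22 = 49/22 ≈ 2.2273)
G(n, J) = 35/4
(G(2, 0) + w)² = (35/4 + 49/22)² = (483/44)² = 233289/1936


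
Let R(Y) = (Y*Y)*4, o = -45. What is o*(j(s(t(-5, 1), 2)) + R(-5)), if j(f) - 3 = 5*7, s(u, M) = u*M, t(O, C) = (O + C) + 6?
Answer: -6210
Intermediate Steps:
t(O, C) = 6 + C + O (t(O, C) = (C + O) + 6 = 6 + C + O)
s(u, M) = M*u
R(Y) = 4*Y**2 (R(Y) = Y**2*4 = 4*Y**2)
j(f) = 38 (j(f) = 3 + 5*7 = 3 + 35 = 38)
o*(j(s(t(-5, 1), 2)) + R(-5)) = -45*(38 + 4*(-5)**2) = -45*(38 + 4*25) = -45*(38 + 100) = -45*138 = -6210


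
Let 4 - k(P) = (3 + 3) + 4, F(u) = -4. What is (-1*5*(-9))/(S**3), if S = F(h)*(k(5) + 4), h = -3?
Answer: 45/512 ≈ 0.087891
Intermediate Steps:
k(P) = -6 (k(P) = 4 - ((3 + 3) + 4) = 4 - (6 + 4) = 4 - 1*10 = 4 - 10 = -6)
S = 8 (S = -4*(-6 + 4) = -4*(-2) = 8)
(-1*5*(-9))/(S**3) = (-1*5*(-9))/(8**3) = -5*(-9)/512 = 45*(1/512) = 45/512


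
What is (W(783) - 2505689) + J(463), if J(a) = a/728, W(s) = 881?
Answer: -1823499761/728 ≈ -2.5048e+6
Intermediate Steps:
J(a) = a/728 (J(a) = a*(1/728) = a/728)
(W(783) - 2505689) + J(463) = (881 - 2505689) + (1/728)*463 = -2504808 + 463/728 = -1823499761/728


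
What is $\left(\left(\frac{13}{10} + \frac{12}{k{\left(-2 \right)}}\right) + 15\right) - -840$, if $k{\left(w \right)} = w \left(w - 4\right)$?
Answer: $\frac{8573}{10} \approx 857.3$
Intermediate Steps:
$k{\left(w \right)} = w \left(-4 + w\right)$
$\left(\left(\frac{13}{10} + \frac{12}{k{\left(-2 \right)}}\right) + 15\right) - -840 = \left(\left(\frac{13}{10} + \frac{12}{\left(-2\right) \left(-4 - 2\right)}\right) + 15\right) - -840 = \left(\left(13 \cdot \frac{1}{10} + \frac{12}{\left(-2\right) \left(-6\right)}\right) + 15\right) + 840 = \left(\left(\frac{13}{10} + \frac{12}{12}\right) + 15\right) + 840 = \left(\left(\frac{13}{10} + 12 \cdot \frac{1}{12}\right) + 15\right) + 840 = \left(\left(\frac{13}{10} + 1\right) + 15\right) + 840 = \left(\frac{23}{10} + 15\right) + 840 = \frac{173}{10} + 840 = \frac{8573}{10}$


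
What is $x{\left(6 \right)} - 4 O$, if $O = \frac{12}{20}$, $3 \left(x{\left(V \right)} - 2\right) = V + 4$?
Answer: $\frac{44}{15} \approx 2.9333$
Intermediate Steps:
$x{\left(V \right)} = \frac{10}{3} + \frac{V}{3}$ ($x{\left(V \right)} = 2 + \frac{V + 4}{3} = 2 + \frac{4 + V}{3} = 2 + \left(\frac{4}{3} + \frac{V}{3}\right) = \frac{10}{3} + \frac{V}{3}$)
$O = \frac{3}{5}$ ($O = 12 \cdot \frac{1}{20} = \frac{3}{5} \approx 0.6$)
$x{\left(6 \right)} - 4 O = \left(\frac{10}{3} + \frac{1}{3} \cdot 6\right) - \frac{12}{5} = \left(\frac{10}{3} + 2\right) - \frac{12}{5} = \frac{16}{3} - \frac{12}{5} = \frac{44}{15}$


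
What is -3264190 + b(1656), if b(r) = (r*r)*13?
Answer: 32386178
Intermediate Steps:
b(r) = 13*r² (b(r) = r²*13 = 13*r²)
-3264190 + b(1656) = -3264190 + 13*1656² = -3264190 + 13*2742336 = -3264190 + 35650368 = 32386178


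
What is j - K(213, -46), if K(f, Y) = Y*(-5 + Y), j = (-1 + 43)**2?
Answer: -582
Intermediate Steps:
j = 1764 (j = 42**2 = 1764)
j - K(213, -46) = 1764 - (-46)*(-5 - 46) = 1764 - (-46)*(-51) = 1764 - 1*2346 = 1764 - 2346 = -582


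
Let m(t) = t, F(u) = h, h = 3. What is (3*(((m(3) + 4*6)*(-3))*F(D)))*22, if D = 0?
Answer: -16038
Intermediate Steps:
F(u) = 3
(3*(((m(3) + 4*6)*(-3))*F(D)))*22 = (3*(((3 + 4*6)*(-3))*3))*22 = (3*(((3 + 24)*(-3))*3))*22 = (3*((27*(-3))*3))*22 = (3*(-81*3))*22 = (3*(-243))*22 = -729*22 = -16038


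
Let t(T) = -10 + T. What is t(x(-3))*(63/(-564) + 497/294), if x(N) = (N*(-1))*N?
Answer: -118427/3948 ≈ -29.997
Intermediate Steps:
x(N) = -N**2 (x(N) = (-N)*N = -N**2)
t(x(-3))*(63/(-564) + 497/294) = (-10 - 1*(-3)**2)*(63/(-564) + 497/294) = (-10 - 1*9)*(63*(-1/564) + 497*(1/294)) = (-10 - 9)*(-21/188 + 71/42) = -19*6233/3948 = -118427/3948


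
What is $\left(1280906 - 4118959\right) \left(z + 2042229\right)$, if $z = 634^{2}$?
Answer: $-6936726571805$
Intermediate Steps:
$z = 401956$
$\left(1280906 - 4118959\right) \left(z + 2042229\right) = \left(1280906 - 4118959\right) \left(401956 + 2042229\right) = \left(-2838053\right) 2444185 = -6936726571805$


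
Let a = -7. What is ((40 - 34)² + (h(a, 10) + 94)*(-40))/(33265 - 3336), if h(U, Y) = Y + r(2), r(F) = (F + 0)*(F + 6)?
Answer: -4764/29929 ≈ -0.15918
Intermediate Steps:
r(F) = F*(6 + F)
h(U, Y) = 16 + Y (h(U, Y) = Y + 2*(6 + 2) = Y + 2*8 = Y + 16 = 16 + Y)
((40 - 34)² + (h(a, 10) + 94)*(-40))/(33265 - 3336) = ((40 - 34)² + ((16 + 10) + 94)*(-40))/(33265 - 3336) = (6² + (26 + 94)*(-40))/29929 = (36 + 120*(-40))*(1/29929) = (36 - 4800)*(1/29929) = -4764*1/29929 = -4764/29929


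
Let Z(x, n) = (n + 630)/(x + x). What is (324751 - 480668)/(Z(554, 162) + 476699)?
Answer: -43189009/132045821 ≈ -0.32708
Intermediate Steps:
Z(x, n) = (630 + n)/(2*x) (Z(x, n) = (630 + n)/((2*x)) = (630 + n)*(1/(2*x)) = (630 + n)/(2*x))
(324751 - 480668)/(Z(554, 162) + 476699) = (324751 - 480668)/((½)*(630 + 162)/554 + 476699) = -155917/((½)*(1/554)*792 + 476699) = -155917/(198/277 + 476699) = -155917/132045821/277 = -155917*277/132045821 = -43189009/132045821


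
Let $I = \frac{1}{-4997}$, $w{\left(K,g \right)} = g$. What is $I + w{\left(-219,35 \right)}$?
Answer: $\frac{174894}{4997} \approx 35.0$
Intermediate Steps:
$I = - \frac{1}{4997} \approx -0.00020012$
$I + w{\left(-219,35 \right)} = - \frac{1}{4997} + 35 = \frac{174894}{4997}$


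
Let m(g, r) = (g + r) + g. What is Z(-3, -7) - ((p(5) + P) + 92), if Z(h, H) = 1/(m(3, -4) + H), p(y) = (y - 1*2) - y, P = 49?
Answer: -696/5 ≈ -139.20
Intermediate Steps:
m(g, r) = r + 2*g
p(y) = -2 (p(y) = (y - 2) - y = (-2 + y) - y = -2)
Z(h, H) = 1/(2 + H) (Z(h, H) = 1/((-4 + 2*3) + H) = 1/((-4 + 6) + H) = 1/(2 + H))
Z(-3, -7) - ((p(5) + P) + 92) = 1/(2 - 7) - ((-2 + 49) + 92) = 1/(-5) - (47 + 92) = -1/5 - 1*139 = -1/5 - 139 = -696/5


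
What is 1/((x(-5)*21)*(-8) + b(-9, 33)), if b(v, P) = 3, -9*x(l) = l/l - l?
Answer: 1/115 ≈ 0.0086956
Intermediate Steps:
x(l) = -1/9 + l/9 (x(l) = -(l/l - l)/9 = -(1 - l)/9 = -1/9 + l/9)
1/((x(-5)*21)*(-8) + b(-9, 33)) = 1/(((-1/9 + (1/9)*(-5))*21)*(-8) + 3) = 1/(((-1/9 - 5/9)*21)*(-8) + 3) = 1/(-2/3*21*(-8) + 3) = 1/(-14*(-8) + 3) = 1/(112 + 3) = 1/115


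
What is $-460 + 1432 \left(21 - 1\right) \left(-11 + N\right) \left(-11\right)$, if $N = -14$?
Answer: $7875540$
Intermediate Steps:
$-460 + 1432 \left(21 - 1\right) \left(-11 + N\right) \left(-11\right) = -460 + 1432 \left(21 - 1\right) \left(-11 - 14\right) \left(-11\right) = -460 + 1432 \cdot 20 \left(-25\right) \left(-11\right) = -460 + 1432 \left(\left(-500\right) \left(-11\right)\right) = -460 + 1432 \cdot 5500 = -460 + 7876000 = 7875540$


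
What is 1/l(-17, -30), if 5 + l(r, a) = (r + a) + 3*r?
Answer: -1/103 ≈ -0.0097087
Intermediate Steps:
l(r, a) = -5 + a + 4*r (l(r, a) = -5 + ((r + a) + 3*r) = -5 + ((a + r) + 3*r) = -5 + (a + 4*r) = -5 + a + 4*r)
1/l(-17, -30) = 1/(-5 - 30 + 4*(-17)) = 1/(-5 - 30 - 68) = 1/(-103) = -1/103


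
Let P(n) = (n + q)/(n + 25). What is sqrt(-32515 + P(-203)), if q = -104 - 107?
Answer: 2*I*sqrt(64383223)/89 ≈ 180.31*I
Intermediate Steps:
q = -211
P(n) = (-211 + n)/(25 + n) (P(n) = (n - 211)/(n + 25) = (-211 + n)/(25 + n))
sqrt(-32515 + P(-203)) = sqrt(-32515 + (-211 - 203)/(25 - 203)) = sqrt(-32515 - 414/(-178)) = sqrt(-32515 - 1/178*(-414)) = sqrt(-32515 + 207/89) = sqrt(-2893628/89) = 2*I*sqrt(64383223)/89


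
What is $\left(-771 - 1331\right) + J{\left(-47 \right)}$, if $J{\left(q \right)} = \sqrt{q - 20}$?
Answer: $-2102 + i \sqrt{67} \approx -2102.0 + 8.1853 i$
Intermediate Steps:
$J{\left(q \right)} = \sqrt{-20 + q}$
$\left(-771 - 1331\right) + J{\left(-47 \right)} = \left(-771 - 1331\right) + \sqrt{-20 - 47} = -2102 + \sqrt{-67} = -2102 + i \sqrt{67}$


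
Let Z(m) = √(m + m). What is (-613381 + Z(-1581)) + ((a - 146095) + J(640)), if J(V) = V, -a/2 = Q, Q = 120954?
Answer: -1000744 + I*√3162 ≈ -1.0007e+6 + 56.232*I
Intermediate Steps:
a = -241908 (a = -2*120954 = -241908)
Z(m) = √2*√m (Z(m) = √(2*m) = √2*√m)
(-613381 + Z(-1581)) + ((a - 146095) + J(640)) = (-613381 + √2*√(-1581)) + ((-241908 - 146095) + 640) = (-613381 + √2*(I*√1581)) + (-388003 + 640) = (-613381 + I*√3162) - 387363 = -1000744 + I*√3162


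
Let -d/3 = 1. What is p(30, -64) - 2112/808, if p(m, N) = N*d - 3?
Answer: 18825/101 ≈ 186.39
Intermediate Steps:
d = -3 (d = -3*1 = -3)
p(m, N) = -3 - 3*N (p(m, N) = N*(-3) - 3 = -3*N - 3 = -3 - 3*N)
p(30, -64) - 2112/808 = (-3 - 3*(-64)) - 2112/808 = (-3 + 192) - 2112/808 = 189 - 1*264/101 = 189 - 264/101 = 18825/101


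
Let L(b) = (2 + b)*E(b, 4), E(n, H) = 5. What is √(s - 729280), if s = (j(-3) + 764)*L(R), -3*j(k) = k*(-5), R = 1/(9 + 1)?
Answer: I*√2885242/2 ≈ 849.3*I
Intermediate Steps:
R = ⅒ (R = 1/10 = ⅒ ≈ 0.10000)
j(k) = 5*k/3 (j(k) = -k*(-5)/3 = -(-5)*k/3 = 5*k/3)
L(b) = 10 + 5*b (L(b) = (2 + b)*5 = 10 + 5*b)
s = 15939/2 (s = ((5/3)*(-3) + 764)*(10 + 5*(⅒)) = (-5 + 764)*(10 + ½) = 759*(21/2) = 15939/2 ≈ 7969.5)
√(s - 729280) = √(15939/2 - 729280) = √(-1442621/2) = I*√2885242/2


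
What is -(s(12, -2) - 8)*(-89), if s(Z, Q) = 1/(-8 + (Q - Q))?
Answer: -5785/8 ≈ -723.13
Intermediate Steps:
s(Z, Q) = -⅛ (s(Z, Q) = 1/(-8 + 0) = 1/(-8) = -⅛)
-(s(12, -2) - 8)*(-89) = -(-⅛ - 8)*(-89) = -(-65)*(-89)/8 = -1*5785/8 = -5785/8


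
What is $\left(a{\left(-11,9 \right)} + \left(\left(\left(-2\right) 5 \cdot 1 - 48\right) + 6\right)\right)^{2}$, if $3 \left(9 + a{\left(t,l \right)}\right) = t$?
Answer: $\frac{37636}{9} \approx 4181.8$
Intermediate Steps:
$a{\left(t,l \right)} = -9 + \frac{t}{3}$
$\left(a{\left(-11,9 \right)} + \left(\left(\left(-2\right) 5 \cdot 1 - 48\right) + 6\right)\right)^{2} = \left(\left(-9 + \frac{1}{3} \left(-11\right)\right) + \left(\left(\left(-2\right) 5 \cdot 1 - 48\right) + 6\right)\right)^{2} = \left(\left(-9 - \frac{11}{3}\right) + \left(\left(\left(-10\right) 1 - 48\right) + 6\right)\right)^{2} = \left(- \frac{38}{3} + \left(\left(-10 - 48\right) + 6\right)\right)^{2} = \left(- \frac{38}{3} + \left(-58 + 6\right)\right)^{2} = \left(- \frac{38}{3} - 52\right)^{2} = \left(- \frac{194}{3}\right)^{2} = \frac{37636}{9}$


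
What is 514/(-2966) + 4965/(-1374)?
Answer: -2572071/679214 ≈ -3.7868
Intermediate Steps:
514/(-2966) + 4965/(-1374) = 514*(-1/2966) + 4965*(-1/1374) = -257/1483 - 1655/458 = -2572071/679214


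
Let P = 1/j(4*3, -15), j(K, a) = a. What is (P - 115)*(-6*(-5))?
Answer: -3452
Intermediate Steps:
P = -1/15 (P = 1/(-15) = -1/15 ≈ -0.066667)
(P - 115)*(-6*(-5)) = (-1/15 - 115)*(-6*(-5)) = -1726/15*30 = -3452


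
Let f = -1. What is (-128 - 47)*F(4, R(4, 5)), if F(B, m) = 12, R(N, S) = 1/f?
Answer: -2100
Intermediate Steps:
R(N, S) = -1 (R(N, S) = 1/(-1) = -1)
(-128 - 47)*F(4, R(4, 5)) = (-128 - 47)*12 = -175*12 = -2100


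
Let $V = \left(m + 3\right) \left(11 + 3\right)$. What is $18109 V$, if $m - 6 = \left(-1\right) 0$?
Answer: $2281734$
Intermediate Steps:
$m = 6$ ($m = 6 - 0 = 6 + 0 = 6$)
$V = 126$ ($V = \left(6 + 3\right) \left(11 + 3\right) = 9 \cdot 14 = 126$)
$18109 V = 18109 \cdot 126 = 2281734$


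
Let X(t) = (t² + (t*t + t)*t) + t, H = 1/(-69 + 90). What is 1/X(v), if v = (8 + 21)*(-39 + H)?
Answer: -9261/13325534626522 ≈ -6.9498e-10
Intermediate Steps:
H = 1/21 ≈ 0.047619
v = -23722/21 (v = (8 + 21)*(-39 + 1/21) = 29*(-818/21) = -23722/21 ≈ -1129.6)
X(t) = t + t² + t*(t + t²) (X(t) = (t² + (t² + t)*t) + t = (t² + (t + t²)*t) + t = (t² + t*(t + t²)) + t = t + t² + t*(t + t²))
1/X(v) = 1/(-23722*(1 + (-23722/21)² + 2*(-23722/21))/21) = 1/(-23722*(1 + 562733284/441 - 47444/21)/21) = 1/(-23722/21*561737401/441) = 1/(-13325534626522/9261) = -9261/13325534626522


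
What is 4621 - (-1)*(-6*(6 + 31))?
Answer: 4399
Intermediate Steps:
4621 - (-1)*(-6*(6 + 31)) = 4621 - (-1)*(-6*37) = 4621 - (-1)*(-222) = 4621 - 1*222 = 4621 - 222 = 4399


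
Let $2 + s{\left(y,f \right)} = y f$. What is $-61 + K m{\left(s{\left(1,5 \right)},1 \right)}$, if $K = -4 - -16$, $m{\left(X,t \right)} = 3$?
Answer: $-25$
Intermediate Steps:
$s{\left(y,f \right)} = -2 + f y$ ($s{\left(y,f \right)} = -2 + y f = -2 + f y$)
$K = 12$ ($K = -4 + 16 = 12$)
$-61 + K m{\left(s{\left(1,5 \right)},1 \right)} = -61 + 12 \cdot 3 = -61 + 36 = -25$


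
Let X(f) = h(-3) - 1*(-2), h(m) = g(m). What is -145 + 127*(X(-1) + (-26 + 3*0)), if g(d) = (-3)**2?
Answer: -2050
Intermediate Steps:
g(d) = 9
h(m) = 9
X(f) = 11 (X(f) = 9 - 1*(-2) = 9 + 2 = 11)
-145 + 127*(X(-1) + (-26 + 3*0)) = -145 + 127*(11 + (-26 + 3*0)) = -145 + 127*(11 + (-26 + 0)) = -145 + 127*(11 - 26) = -145 + 127*(-15) = -145 - 1905 = -2050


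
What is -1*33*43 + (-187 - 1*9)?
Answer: -1615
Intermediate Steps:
-1*33*43 + (-187 - 1*9) = -33*43 + (-187 - 9) = -1419 - 196 = -1615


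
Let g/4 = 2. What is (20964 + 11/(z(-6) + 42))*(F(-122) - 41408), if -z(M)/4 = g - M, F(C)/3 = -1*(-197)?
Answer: -1711311035/2 ≈ -8.5566e+8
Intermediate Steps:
g = 8 (g = 4*2 = 8)
F(C) = 591 (F(C) = 3*(-1*(-197)) = 3*197 = 591)
z(M) = -32 + 4*M (z(M) = -4*(8 - M) = -32 + 4*M)
(20964 + 11/(z(-6) + 42))*(F(-122) - 41408) = (20964 + 11/((-32 + 4*(-6)) + 42))*(591 - 41408) = (20964 + 11/((-32 - 24) + 42))*(-40817) = (20964 + 11/(-56 + 42))*(-40817) = (20964 + 11/(-14))*(-40817) = (20964 + 11*(-1/14))*(-40817) = (20964 - 11/14)*(-40817) = (293485/14)*(-40817) = -1711311035/2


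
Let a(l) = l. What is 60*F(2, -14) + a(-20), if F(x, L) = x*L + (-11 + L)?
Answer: -3200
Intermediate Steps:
F(x, L) = -11 + L + L*x (F(x, L) = L*x + (-11 + L) = -11 + L + L*x)
60*F(2, -14) + a(-20) = 60*(-11 - 14 - 14*2) - 20 = 60*(-11 - 14 - 28) - 20 = 60*(-53) - 20 = -3180 - 20 = -3200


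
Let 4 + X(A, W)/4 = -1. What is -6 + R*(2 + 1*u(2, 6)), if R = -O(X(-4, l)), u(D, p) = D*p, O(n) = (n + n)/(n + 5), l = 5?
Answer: -130/3 ≈ -43.333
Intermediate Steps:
X(A, W) = -20 (X(A, W) = -16 + 4*(-1) = -16 - 4 = -20)
O(n) = 2*n/(5 + n) (O(n) = (2*n)/(5 + n) = 2*n/(5 + n))
R = -8/3 (R = -2*(-20)/(5 - 20) = -2*(-20)/(-15) = -2*(-20)*(-1)/15 = -1*8/3 = -8/3 ≈ -2.6667)
-6 + R*(2 + 1*u(2, 6)) = -6 - 8*(2 + 1*(2*6))/3 = -6 - 8*(2 + 1*12)/3 = -6 - 8*(2 + 12)/3 = -6 - 8/3*14 = -6 - 112/3 = -130/3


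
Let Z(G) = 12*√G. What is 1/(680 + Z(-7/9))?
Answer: 85/57814 - I*√7/115628 ≈ 0.0014702 - 2.2882e-5*I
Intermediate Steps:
1/(680 + Z(-7/9)) = 1/(680 + 12*√(-7/9)) = 1/(680 + 12*(I*√7/3)) = 1/(680 + 4*I*√7)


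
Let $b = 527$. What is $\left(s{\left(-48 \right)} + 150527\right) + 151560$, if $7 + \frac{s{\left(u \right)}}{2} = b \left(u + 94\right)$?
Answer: $350557$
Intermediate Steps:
$s{\left(u \right)} = 99062 + 1054 u$ ($s{\left(u \right)} = -14 + 2 \cdot 527 \left(u + 94\right) = -14 + 2 \cdot 527 \left(94 + u\right) = -14 + 2 \left(49538 + 527 u\right) = -14 + \left(99076 + 1054 u\right) = 99062 + 1054 u$)
$\left(s{\left(-48 \right)} + 150527\right) + 151560 = \left(\left(99062 + 1054 \left(-48\right)\right) + 150527\right) + 151560 = \left(\left(99062 - 50592\right) + 150527\right) + 151560 = \left(48470 + 150527\right) + 151560 = 198997 + 151560 = 350557$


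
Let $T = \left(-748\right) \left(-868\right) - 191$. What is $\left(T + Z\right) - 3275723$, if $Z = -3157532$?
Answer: $-5784182$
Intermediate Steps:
$T = 649073$ ($T = 649264 - 191 = 649073$)
$\left(T + Z\right) - 3275723 = \left(649073 - 3157532\right) - 3275723 = -2508459 - 3275723 = -5784182$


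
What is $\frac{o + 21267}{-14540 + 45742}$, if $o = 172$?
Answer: $\frac{21439}{31202} \approx 0.6871$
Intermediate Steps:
$\frac{o + 21267}{-14540 + 45742} = \frac{172 + 21267}{-14540 + 45742} = \frac{21439}{31202}$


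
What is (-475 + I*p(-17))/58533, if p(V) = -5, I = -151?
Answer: 280/58533 ≈ 0.0047836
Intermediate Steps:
(-475 + I*p(-17))/58533 = (-475 - 151*(-5))/58533 = (-475 + 755)*(1/58533) = 280*(1/58533) = 280/58533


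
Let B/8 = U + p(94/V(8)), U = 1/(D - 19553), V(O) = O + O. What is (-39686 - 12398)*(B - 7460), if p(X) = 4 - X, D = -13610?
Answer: 12911281564372/33163 ≈ 3.8933e+8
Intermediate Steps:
V(O) = 2*O
U = -1/33163 (U = 1/(-13610 - 19553) = 1/(-33163) = -1/33163 ≈ -3.0154e-5)
B = -497453/33163 (B = 8*(-1/33163 + (4 - 94/(2*8))) = 8*(-1/33163 + (4 - 94/16)) = 8*(-1/33163 + (4 - 1*47/8)) = 8*(-1/33163 + (4 - 47/8)) = 8*(-1/33163 - 15/8) = 8*(-497453/265304) = -497453/33163 ≈ -15.000)
(-39686 - 12398)*(B - 7460) = (-39686 - 12398)*(-497453/33163 - 7460) = -52084*(-247893433/33163) = 12911281564372/33163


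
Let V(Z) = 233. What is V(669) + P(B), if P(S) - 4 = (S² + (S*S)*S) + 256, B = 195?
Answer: 7453393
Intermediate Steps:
P(S) = 260 + S² + S³ (P(S) = 4 + ((S² + (S*S)*S) + 256) = 4 + ((S² + S²*S) + 256) = 4 + ((S² + S³) + 256) = 4 + (256 + S² + S³) = 260 + S² + S³)
V(669) + P(B) = 233 + (260 + 195² + 195³) = 233 + (260 + 38025 + 7414875) = 233 + 7453160 = 7453393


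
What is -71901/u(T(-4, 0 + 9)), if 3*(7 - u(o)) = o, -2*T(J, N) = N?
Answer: -143802/17 ≈ -8458.9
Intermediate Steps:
T(J, N) = -N/2
u(o) = 7 - o/3
-71901/u(T(-4, 0 + 9)) = -71901/(7 - (-1)*(0 + 9)/6) = -71901/(7 - (-1)*9/6) = -71901/(7 - ⅓*(-9/2)) = -71901/(7 + 3/2) = -71901/17/2 = -71901*2/17 = -143802/17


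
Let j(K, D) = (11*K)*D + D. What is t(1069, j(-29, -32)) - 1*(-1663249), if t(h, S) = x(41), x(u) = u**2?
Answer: 1664930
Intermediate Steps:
j(K, D) = D + 11*D*K (j(K, D) = 11*D*K + D = D + 11*D*K)
t(h, S) = 1681 (t(h, S) = 41**2 = 1681)
t(1069, j(-29, -32)) - 1*(-1663249) = 1681 - 1*(-1663249) = 1681 + 1663249 = 1664930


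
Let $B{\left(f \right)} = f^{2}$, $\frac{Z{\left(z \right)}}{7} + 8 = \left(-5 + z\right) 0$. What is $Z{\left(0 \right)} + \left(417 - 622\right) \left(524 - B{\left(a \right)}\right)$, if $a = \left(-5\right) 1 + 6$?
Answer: $-107271$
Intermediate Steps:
$Z{\left(z \right)} = -56$ ($Z{\left(z \right)} = -56 + 7 \left(-5 + z\right) 0 = -56 + 7 \cdot 0 = -56 + 0 = -56$)
$a = 1$ ($a = -5 + 6 = 1$)
$Z{\left(0 \right)} + \left(417 - 622\right) \left(524 - B{\left(a \right)}\right) = -56 + \left(417 - 622\right) \left(524 - 1^{2}\right) = -56 - 205 \left(524 - 1\right) = -56 - 107215 = -107271$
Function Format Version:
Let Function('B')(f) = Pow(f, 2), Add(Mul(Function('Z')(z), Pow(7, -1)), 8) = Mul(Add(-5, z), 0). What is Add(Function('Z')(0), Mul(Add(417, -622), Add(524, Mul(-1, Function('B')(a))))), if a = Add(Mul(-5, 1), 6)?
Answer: -107271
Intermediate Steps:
Function('Z')(z) = -56 (Function('Z')(z) = Add(-56, Mul(7, Mul(Add(-5, z), 0))) = Add(-56, Mul(7, 0)) = Add(-56, 0) = -56)
a = 1 (a = Add(-5, 6) = 1)
Add(Function('Z')(0), Mul(Add(417, -622), Add(524, Mul(-1, Function('B')(a))))) = Add(-56, Mul(Add(417, -622), Add(524, Mul(-1, Pow(1, 2))))) = Add(-56, Mul(-205, Add(524, Mul(-1, 1)))) = Add(-56, Mul(-205, Add(524, -1))) = Add(-56, Mul(-205, 523)) = Add(-56, -107215) = -107271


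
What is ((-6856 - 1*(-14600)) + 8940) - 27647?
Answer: -10963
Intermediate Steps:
((-6856 - 1*(-14600)) + 8940) - 27647 = ((-6856 + 14600) + 8940) - 27647 = (7744 + 8940) - 27647 = 16684 - 27647 = -10963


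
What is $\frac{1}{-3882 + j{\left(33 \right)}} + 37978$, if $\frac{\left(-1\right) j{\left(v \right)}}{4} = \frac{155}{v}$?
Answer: $\frac{4888755995}{128726} \approx 37978.0$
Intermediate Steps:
$j{\left(v \right)} = - \frac{620}{v}$ ($j{\left(v \right)} = - 4 \frac{155}{v} = - \frac{620}{v}$)
$\frac{1}{-3882 + j{\left(33 \right)}} + 37978 = \frac{1}{-3882 - \frac{620}{33}} + 37978 = \frac{1}{- \frac{128726}{33}} + 37978 = - \frac{33}{128726} + 37978 = \frac{4888755995}{128726}$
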